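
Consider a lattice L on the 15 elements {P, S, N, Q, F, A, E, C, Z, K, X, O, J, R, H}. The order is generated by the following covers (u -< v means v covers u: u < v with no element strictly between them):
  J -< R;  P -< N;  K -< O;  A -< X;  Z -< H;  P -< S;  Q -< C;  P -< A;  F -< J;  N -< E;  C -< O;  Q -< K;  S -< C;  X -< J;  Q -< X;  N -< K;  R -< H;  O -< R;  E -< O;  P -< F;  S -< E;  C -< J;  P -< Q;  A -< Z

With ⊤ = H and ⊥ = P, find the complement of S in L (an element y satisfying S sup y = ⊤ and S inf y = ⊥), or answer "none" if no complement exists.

Need y with S ∨ y = H and S ∧ y = P.
Checking each element gives: Z.

Z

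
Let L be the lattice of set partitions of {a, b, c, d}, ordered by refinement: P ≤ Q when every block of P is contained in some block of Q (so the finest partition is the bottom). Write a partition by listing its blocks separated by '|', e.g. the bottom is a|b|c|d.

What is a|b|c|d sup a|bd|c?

a|bd|c

Common upper bounds of {a|b|c|d, a|bd|c}: abcd, abd|c, ac|bd, a|bcd, a|bd|c.
The least among these is a|bd|c.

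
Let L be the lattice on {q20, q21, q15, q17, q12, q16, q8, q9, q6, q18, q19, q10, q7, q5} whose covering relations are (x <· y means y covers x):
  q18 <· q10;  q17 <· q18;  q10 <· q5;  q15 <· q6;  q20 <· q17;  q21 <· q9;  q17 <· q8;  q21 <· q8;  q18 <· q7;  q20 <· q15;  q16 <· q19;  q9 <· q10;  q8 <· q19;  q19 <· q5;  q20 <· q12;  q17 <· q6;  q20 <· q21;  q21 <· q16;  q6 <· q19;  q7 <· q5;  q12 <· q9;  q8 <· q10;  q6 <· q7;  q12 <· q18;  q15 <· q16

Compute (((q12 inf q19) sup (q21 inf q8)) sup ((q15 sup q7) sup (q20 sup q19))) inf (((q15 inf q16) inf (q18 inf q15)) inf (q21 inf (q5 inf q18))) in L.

q20

q12 ∧ q19 = q20
q21 ∧ q8 = q21
q20 ∨ q21 = q21
q15 ∨ q7 = q7
q20 ∨ q19 = q19
q7 ∨ q19 = q5
q21 ∨ q5 = q5
q15 ∧ q16 = q15
q18 ∧ q15 = q20
q15 ∧ q20 = q20
q5 ∧ q18 = q18
q21 ∧ q18 = q20
q20 ∧ q20 = q20
q5 ∧ q20 = q20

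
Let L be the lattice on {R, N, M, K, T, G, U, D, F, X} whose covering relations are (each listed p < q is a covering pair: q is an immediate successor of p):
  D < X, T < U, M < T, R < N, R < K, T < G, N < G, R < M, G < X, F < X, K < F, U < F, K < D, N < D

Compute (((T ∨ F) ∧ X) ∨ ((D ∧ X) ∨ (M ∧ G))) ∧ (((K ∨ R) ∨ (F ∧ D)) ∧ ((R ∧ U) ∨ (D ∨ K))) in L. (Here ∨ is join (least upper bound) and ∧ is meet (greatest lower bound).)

K

T ∨ F = F
F ∧ X = F
D ∧ X = D
M ∧ G = M
D ∨ M = X
F ∨ X = X
K ∨ R = K
F ∧ D = K
K ∨ K = K
R ∧ U = R
D ∨ K = D
R ∨ D = D
K ∧ D = K
X ∧ K = K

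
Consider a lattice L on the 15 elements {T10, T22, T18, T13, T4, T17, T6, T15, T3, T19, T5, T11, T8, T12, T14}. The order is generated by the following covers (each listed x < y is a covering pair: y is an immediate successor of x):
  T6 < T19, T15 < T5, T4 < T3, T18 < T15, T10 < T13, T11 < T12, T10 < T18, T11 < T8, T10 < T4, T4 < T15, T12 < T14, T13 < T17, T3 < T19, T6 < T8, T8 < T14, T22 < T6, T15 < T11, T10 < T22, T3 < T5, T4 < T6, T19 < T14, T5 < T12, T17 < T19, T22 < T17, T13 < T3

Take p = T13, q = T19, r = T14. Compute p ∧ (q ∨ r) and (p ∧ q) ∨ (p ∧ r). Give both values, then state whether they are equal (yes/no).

q ∨ r = T14, so p ∧ (q ∨ r) = T13 ∧ T14 = T13.
p ∧ q = T13 and p ∧ r = T13, so (p ∧ q) ∨ (p ∧ r) = T13 ∨ T13 = T13.
Equal: yes.

T13; T13; yes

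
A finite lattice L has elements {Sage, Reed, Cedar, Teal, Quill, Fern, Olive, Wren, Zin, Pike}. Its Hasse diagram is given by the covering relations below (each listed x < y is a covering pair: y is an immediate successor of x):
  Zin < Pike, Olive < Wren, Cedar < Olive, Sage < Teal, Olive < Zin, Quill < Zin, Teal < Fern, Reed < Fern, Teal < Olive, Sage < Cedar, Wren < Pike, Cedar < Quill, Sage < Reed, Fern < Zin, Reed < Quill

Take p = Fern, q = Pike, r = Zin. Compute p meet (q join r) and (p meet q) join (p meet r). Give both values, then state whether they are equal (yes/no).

q join r = Pike, so p meet (q join r) = Fern meet Pike = Fern.
p meet q = Fern and p meet r = Fern, so (p meet q) join (p meet r) = Fern join Fern = Fern.
Equal: yes.

Fern; Fern; yes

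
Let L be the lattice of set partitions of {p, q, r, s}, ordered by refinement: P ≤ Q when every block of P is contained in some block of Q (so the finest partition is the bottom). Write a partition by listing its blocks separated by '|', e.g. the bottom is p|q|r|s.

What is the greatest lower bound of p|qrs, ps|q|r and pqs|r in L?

p|q|r|s

The meet (common refinement) of p|qrs, ps|q|r, pqs|r intersects blocks pairwise, giving p|q|r|s.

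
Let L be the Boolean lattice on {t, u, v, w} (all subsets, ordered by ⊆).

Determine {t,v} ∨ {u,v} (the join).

Common upper bounds of {{t,v}, {u,v}}: {t,u,v,w}, {t,u,v}.
The least among these is {t,u,v}.

{t,u,v}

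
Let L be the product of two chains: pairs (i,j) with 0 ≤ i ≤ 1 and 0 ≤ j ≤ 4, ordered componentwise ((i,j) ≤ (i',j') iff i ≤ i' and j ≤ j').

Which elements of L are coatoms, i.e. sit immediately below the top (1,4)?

The coatoms are exactly the elements covered by (1,4): (0,4), (1,3).

(0,4), (1,3)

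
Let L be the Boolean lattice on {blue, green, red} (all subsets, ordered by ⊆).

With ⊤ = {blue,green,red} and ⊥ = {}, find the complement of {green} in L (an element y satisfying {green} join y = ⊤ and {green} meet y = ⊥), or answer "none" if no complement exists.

Need y with {green} ∨ y = {blue,green,red} and {green} ∧ y = {}.
Checking each element gives: {blue,red}.

{blue,red}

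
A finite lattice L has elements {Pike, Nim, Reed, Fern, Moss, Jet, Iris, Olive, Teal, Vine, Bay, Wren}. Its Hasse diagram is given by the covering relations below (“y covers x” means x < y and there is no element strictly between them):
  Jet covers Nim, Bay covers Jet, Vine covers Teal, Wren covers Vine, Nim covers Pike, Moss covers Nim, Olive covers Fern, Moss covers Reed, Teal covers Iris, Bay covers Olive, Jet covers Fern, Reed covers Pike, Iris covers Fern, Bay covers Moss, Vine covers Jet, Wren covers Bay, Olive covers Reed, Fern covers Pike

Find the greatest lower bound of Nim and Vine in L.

Common lower bounds of {Nim, Vine}: Nim, Pike.
The greatest among these is Nim.

Nim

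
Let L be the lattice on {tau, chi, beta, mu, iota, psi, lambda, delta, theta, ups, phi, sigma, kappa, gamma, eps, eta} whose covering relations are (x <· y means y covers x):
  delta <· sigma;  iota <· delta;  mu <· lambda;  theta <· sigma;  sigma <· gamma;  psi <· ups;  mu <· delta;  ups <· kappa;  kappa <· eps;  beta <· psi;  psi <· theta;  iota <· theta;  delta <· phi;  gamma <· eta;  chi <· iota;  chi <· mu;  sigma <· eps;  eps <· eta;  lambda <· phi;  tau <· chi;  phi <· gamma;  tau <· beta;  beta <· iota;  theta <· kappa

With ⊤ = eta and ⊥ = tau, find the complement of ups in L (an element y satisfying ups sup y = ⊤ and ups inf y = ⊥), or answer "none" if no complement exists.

lambda

Need y with ups ∨ y = eta and ups ∧ y = tau.
Checking each element gives: lambda.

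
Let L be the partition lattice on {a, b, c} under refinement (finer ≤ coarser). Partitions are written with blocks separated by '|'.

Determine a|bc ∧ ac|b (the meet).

a|b|c

The meet (common refinement) of a|bc and ac|b intersects blocks pairwise, giving a|b|c.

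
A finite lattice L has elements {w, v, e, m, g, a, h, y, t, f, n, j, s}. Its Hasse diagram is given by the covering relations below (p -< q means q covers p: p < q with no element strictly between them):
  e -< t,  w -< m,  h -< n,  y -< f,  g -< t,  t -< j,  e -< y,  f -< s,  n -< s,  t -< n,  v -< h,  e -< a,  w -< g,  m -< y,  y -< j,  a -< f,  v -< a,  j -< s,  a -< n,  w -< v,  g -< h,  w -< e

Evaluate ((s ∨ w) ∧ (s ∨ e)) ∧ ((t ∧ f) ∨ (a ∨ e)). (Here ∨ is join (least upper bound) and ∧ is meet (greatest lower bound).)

s ∨ w = s
s ∨ e = s
s ∧ s = s
t ∧ f = e
a ∨ e = a
e ∨ a = a
s ∧ a = a

a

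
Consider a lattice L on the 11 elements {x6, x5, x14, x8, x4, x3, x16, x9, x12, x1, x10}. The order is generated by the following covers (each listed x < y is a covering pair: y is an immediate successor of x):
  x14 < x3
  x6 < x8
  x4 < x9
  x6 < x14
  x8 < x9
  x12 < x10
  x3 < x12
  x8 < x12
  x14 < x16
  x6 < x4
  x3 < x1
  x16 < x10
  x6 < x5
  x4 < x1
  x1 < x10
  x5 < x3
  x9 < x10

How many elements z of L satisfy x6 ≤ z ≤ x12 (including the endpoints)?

6

The interval [x6, x12] = {x12, x14, x3, x5, x6, x8}, which has 6 elements.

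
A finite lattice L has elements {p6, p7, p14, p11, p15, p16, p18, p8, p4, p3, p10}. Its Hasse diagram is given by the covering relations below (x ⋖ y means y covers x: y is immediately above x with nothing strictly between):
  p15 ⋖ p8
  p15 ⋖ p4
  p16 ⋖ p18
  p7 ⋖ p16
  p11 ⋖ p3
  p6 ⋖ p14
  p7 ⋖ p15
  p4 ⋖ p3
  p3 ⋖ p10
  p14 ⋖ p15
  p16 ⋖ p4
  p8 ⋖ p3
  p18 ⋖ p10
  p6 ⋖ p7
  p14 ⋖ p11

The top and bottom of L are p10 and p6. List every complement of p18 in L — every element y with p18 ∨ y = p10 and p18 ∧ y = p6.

p11, p14

Need y with p18 ∨ y = p10 and p18 ∧ y = p6.
Checking each element gives: p11, p14.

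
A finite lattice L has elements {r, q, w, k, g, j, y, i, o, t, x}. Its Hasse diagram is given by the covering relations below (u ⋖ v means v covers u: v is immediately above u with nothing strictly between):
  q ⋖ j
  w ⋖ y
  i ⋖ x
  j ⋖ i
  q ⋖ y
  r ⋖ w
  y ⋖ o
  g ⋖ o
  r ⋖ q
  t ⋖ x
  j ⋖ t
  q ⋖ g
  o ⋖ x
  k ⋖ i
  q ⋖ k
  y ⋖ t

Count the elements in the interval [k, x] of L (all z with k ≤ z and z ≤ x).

3

The interval [k, x] = {i, k, x}, which has 3 elements.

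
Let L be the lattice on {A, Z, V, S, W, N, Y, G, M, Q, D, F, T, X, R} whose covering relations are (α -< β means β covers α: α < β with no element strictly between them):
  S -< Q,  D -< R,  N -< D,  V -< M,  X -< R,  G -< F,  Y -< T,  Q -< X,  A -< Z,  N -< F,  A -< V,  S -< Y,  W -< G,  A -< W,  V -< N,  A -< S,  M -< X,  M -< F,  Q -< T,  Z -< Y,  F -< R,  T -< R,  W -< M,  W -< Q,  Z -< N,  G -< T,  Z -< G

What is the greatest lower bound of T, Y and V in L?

A

Common lower bounds of {T, Y, V}: A.
The greatest among these is A.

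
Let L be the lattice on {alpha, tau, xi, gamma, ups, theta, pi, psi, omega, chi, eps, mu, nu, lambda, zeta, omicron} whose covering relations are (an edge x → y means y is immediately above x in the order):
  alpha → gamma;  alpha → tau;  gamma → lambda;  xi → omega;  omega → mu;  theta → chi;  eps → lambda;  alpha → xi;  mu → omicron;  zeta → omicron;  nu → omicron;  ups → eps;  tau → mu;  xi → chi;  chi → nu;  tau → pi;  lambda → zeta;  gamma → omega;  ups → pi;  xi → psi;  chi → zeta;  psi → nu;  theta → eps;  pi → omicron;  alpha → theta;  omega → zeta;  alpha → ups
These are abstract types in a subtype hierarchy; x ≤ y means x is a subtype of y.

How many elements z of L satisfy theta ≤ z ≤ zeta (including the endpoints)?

The interval [theta, zeta] = {chi, eps, lambda, theta, zeta}, which has 5 elements.

5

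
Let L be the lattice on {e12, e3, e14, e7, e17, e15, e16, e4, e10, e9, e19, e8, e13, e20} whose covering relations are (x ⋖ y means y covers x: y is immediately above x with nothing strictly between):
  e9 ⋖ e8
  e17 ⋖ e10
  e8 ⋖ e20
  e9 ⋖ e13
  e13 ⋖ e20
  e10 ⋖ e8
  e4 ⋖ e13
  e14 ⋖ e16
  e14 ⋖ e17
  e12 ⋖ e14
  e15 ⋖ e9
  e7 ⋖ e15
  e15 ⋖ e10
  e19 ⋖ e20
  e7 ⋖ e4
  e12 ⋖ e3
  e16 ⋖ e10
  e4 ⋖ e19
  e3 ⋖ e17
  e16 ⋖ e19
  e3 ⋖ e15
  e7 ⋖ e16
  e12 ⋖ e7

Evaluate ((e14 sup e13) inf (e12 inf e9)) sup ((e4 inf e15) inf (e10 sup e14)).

e7

e14 ∨ e13 = e20
e12 ∧ e9 = e12
e20 ∧ e12 = e12
e4 ∧ e15 = e7
e10 ∨ e14 = e10
e7 ∧ e10 = e7
e12 ∨ e7 = e7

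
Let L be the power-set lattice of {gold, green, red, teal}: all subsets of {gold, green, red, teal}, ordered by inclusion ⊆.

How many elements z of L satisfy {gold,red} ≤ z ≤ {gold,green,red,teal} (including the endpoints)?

4

The interval [{gold,red}, {gold,green,red,teal}] = {{gold,green,red,teal}, {gold,green,red}, {gold,red,teal}, {gold,red}}, which has 4 elements.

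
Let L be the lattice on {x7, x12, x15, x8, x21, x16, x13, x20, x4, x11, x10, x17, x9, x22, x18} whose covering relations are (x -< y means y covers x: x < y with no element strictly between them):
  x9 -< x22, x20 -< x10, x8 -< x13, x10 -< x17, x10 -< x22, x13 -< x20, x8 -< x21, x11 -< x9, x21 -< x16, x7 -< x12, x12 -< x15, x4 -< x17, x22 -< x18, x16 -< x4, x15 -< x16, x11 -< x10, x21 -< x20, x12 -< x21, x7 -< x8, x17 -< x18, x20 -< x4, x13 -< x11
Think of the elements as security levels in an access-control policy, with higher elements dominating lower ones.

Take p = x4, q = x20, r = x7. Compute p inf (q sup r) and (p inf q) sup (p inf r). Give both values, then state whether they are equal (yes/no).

q sup r = x20, so p inf (q sup r) = x4 inf x20 = x20.
p inf q = x20 and p inf r = x7, so (p inf q) sup (p inf r) = x20 sup x7 = x20.
Equal: yes.

x20; x20; yes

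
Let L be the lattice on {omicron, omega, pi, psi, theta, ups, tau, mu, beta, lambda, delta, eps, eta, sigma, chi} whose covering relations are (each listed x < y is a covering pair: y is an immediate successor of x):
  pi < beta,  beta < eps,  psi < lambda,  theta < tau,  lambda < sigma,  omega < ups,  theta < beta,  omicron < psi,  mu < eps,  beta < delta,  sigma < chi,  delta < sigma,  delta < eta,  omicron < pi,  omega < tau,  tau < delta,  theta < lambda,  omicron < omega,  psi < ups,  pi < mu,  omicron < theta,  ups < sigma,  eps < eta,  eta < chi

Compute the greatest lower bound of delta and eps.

beta

Common lower bounds of {delta, eps}: beta, omicron, pi, theta.
The greatest among these is beta.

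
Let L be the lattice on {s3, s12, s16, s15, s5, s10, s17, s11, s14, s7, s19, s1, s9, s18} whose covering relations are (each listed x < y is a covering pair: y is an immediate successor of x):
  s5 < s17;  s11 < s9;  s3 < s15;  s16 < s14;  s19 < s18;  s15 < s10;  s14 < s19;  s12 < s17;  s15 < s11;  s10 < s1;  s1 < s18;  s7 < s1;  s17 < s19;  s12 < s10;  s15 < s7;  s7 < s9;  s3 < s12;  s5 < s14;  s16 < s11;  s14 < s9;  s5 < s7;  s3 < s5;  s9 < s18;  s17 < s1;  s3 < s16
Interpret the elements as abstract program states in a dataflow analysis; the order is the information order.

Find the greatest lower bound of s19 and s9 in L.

s14

Common lower bounds of {s19, s9}: s14, s16, s3, s5.
The greatest among these is s14.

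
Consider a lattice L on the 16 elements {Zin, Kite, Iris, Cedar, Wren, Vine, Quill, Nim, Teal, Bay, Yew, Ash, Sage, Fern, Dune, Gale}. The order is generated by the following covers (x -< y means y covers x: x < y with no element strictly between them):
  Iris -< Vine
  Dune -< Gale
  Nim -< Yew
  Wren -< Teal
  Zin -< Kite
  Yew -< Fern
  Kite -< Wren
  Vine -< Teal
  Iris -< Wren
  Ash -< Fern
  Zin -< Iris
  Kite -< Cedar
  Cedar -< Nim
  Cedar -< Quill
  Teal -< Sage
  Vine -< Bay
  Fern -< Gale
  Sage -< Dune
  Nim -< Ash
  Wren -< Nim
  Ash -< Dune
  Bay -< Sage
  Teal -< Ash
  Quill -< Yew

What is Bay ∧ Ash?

Common lower bounds of {Bay, Ash}: Iris, Vine, Zin.
The greatest among these is Vine.

Vine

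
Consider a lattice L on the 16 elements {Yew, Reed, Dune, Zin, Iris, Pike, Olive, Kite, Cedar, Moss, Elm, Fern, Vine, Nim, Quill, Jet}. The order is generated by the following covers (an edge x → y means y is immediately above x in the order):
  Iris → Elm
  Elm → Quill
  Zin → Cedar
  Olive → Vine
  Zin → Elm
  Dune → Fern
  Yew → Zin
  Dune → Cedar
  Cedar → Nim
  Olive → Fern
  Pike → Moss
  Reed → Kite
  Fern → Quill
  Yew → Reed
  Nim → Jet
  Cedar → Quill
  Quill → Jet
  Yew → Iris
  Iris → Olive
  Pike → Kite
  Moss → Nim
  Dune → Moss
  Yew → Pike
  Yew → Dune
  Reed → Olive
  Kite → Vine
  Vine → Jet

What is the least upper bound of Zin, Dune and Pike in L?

Common upper bounds of {Zin, Dune, Pike}: Jet, Nim.
The least among these is Nim.

Nim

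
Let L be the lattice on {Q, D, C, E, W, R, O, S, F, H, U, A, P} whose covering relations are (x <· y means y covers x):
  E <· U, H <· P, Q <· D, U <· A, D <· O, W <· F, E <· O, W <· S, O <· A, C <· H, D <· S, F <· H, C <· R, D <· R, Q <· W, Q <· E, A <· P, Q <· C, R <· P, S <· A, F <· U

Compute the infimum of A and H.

F

Common lower bounds of {A, H}: F, Q, W.
The greatest among these is F.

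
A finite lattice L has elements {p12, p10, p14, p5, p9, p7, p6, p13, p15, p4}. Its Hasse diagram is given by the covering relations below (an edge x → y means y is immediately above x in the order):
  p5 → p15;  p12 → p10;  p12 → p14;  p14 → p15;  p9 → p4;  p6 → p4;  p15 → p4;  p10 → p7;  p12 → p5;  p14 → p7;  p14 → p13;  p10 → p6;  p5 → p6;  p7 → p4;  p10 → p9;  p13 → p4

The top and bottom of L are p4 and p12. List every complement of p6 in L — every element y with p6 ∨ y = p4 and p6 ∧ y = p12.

p13, p14

Need y with p6 ∨ y = p4 and p6 ∧ y = p12.
Checking each element gives: p13, p14.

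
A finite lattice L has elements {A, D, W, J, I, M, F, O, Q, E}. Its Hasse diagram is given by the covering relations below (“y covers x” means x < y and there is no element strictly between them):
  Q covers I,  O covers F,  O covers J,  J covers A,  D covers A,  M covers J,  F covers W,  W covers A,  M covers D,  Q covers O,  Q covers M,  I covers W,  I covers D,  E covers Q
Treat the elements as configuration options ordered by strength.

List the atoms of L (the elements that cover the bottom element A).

D, J, W

The atoms are exactly the elements that cover A: D, J, W.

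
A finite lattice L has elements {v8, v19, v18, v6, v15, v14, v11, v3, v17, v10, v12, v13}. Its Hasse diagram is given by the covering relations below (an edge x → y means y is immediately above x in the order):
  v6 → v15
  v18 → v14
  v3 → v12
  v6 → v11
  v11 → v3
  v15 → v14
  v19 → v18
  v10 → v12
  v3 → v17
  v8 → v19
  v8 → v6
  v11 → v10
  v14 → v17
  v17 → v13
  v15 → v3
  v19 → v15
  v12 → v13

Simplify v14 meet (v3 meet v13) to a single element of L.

v3 ∧ v13 = v3
v14 ∧ v3 = v15

v15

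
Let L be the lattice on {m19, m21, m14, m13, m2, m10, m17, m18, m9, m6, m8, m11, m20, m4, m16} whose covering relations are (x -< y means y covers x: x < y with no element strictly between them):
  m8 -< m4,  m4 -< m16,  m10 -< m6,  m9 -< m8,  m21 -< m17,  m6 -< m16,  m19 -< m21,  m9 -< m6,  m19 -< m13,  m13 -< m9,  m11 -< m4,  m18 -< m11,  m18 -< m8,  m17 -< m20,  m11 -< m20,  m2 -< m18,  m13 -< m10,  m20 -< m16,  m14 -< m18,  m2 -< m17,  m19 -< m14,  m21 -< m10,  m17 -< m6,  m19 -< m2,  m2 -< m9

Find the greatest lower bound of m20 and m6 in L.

Common lower bounds of {m20, m6}: m17, m19, m2, m21.
The greatest among these is m17.

m17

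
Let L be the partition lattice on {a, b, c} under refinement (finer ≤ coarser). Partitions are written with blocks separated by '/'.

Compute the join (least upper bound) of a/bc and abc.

abc

The join of a/bc and abc merges any blocks that overlap across the partitions, giving abc.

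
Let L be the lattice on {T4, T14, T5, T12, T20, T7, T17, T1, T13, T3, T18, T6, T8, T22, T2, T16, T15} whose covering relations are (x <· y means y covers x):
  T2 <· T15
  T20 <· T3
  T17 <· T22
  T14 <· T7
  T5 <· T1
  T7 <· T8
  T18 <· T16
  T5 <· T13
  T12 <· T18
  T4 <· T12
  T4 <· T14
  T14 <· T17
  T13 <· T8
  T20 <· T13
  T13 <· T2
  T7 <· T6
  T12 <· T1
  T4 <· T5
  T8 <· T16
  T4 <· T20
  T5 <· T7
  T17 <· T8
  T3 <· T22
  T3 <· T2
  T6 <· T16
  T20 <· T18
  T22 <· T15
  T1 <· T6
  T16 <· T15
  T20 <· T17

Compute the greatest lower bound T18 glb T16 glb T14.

T4

Common lower bounds of {T18, T16, T14}: T4.
The greatest among these is T4.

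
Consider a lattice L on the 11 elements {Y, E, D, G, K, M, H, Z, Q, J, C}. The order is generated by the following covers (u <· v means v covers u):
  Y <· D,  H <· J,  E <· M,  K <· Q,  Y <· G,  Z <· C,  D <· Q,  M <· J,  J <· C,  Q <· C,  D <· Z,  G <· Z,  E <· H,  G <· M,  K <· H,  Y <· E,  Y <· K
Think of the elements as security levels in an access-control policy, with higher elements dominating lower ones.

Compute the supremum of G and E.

M

Common upper bounds of {G, E}: C, J, M.
The least among these is M.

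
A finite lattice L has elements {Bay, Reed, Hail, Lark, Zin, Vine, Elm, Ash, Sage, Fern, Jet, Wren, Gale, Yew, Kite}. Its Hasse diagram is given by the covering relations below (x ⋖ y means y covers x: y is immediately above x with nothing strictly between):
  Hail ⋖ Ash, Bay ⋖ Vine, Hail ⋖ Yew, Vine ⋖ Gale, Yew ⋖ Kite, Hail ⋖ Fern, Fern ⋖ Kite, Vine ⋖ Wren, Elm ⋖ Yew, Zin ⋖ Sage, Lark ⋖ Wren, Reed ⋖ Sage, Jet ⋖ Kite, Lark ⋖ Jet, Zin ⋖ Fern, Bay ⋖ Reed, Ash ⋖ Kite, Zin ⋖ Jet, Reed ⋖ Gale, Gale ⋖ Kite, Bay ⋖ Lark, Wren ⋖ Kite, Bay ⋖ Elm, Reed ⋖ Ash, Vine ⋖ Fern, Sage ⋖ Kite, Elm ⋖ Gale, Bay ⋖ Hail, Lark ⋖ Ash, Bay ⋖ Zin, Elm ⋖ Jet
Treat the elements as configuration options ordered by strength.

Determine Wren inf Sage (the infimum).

Common lower bounds of {Wren, Sage}: Bay.
The greatest among these is Bay.

Bay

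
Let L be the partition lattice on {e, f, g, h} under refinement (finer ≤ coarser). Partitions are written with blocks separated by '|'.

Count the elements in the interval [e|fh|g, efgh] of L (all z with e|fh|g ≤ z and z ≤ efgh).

The interval [e|fh|g, efgh] = {efgh, efh|g, eg|fh, e|fgh, e|fh|g}, which has 5 elements.

5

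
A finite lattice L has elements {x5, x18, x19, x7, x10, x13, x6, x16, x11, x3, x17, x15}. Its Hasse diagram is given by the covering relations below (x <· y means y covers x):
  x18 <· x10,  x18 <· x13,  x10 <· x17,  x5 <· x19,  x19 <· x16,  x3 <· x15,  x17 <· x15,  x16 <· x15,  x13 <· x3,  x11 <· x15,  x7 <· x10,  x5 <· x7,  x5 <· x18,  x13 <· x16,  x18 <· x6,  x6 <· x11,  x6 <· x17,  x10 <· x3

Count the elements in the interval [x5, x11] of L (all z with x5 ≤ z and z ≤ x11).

The interval [x5, x11] = {x11, x18, x5, x6}, which has 4 elements.

4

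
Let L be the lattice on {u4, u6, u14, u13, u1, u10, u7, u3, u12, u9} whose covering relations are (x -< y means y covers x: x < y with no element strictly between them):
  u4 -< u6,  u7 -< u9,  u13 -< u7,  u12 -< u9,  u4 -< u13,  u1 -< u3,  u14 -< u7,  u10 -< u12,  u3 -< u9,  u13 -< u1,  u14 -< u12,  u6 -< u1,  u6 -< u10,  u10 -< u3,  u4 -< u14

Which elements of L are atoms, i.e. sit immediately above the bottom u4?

u13, u14, u6

The atoms are exactly the elements that cover u4: u13, u14, u6.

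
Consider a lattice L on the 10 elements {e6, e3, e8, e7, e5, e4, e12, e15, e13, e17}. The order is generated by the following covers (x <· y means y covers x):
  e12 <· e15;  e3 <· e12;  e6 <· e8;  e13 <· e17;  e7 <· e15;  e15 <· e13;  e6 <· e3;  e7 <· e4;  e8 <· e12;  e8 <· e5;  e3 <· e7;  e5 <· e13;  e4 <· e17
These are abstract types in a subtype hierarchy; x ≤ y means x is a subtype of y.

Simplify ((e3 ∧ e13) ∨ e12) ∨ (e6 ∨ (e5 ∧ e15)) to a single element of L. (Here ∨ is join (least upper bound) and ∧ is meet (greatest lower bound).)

e12

e3 ∧ e13 = e3
e3 ∨ e12 = e12
e5 ∧ e15 = e8
e6 ∨ e8 = e8
e12 ∨ e8 = e12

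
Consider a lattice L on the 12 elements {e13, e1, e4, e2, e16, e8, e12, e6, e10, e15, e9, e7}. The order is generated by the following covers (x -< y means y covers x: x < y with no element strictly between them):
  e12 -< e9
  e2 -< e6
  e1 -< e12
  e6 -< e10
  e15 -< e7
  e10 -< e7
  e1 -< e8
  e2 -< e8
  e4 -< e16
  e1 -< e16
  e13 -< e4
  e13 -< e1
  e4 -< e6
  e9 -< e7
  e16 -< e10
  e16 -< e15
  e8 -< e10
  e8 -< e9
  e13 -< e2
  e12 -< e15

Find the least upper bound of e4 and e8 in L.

Common upper bounds of {e4, e8}: e10, e7.
The least among these is e10.

e10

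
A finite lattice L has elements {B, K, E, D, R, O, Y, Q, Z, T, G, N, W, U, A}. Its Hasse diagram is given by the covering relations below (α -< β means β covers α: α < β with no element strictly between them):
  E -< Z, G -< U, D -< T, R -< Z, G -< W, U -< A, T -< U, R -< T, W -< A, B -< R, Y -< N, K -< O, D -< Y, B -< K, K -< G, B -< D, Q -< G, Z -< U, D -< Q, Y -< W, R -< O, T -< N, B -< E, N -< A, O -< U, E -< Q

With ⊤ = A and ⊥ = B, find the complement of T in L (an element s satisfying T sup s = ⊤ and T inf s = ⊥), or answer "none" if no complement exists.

none

For every candidate s, either T ∨ s ≠ A or T ∧ s ≠ B; no complement exists.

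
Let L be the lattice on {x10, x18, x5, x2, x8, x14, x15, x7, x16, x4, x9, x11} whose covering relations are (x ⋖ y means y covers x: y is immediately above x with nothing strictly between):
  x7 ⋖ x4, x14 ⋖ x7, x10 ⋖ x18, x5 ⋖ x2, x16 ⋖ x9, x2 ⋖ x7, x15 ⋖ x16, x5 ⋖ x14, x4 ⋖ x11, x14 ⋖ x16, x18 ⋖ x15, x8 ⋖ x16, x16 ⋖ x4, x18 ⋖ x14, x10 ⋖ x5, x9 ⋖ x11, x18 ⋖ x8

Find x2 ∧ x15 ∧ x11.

x10

Common lower bounds of {x2, x15, x11}: x10.
The greatest among these is x10.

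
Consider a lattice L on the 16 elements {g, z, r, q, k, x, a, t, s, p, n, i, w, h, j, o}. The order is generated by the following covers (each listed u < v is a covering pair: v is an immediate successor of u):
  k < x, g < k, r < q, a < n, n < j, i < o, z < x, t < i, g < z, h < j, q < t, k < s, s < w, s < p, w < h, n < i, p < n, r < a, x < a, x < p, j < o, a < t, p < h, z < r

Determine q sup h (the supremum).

o

Common upper bounds of {q, h}: o.
The least among these is o.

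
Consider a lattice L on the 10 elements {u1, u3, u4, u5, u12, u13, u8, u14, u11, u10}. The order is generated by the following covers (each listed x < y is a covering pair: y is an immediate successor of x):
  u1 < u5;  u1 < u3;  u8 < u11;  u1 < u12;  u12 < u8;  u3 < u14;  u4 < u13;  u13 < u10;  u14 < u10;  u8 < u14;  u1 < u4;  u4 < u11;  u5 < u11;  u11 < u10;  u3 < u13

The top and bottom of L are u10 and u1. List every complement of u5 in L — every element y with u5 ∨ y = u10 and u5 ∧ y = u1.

u13, u14, u3

Need y with u5 ∨ y = u10 and u5 ∧ y = u1.
Checking each element gives: u13, u14, u3.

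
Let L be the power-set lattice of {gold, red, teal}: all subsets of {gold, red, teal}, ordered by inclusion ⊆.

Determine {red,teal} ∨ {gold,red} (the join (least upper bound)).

Common upper bounds of {{red,teal}, {gold,red}}: {gold,red,teal}.
The least among these is {gold,red,teal}.

{gold,red,teal}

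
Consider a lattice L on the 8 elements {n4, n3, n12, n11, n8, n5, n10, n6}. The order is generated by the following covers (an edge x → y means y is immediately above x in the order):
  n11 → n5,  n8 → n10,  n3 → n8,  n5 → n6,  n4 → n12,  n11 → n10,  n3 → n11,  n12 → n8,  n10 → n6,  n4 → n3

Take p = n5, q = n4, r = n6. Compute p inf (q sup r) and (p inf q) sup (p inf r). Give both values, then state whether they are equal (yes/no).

q sup r = n6, so p inf (q sup r) = n5 inf n6 = n5.
p inf q = n4 and p inf r = n5, so (p inf q) sup (p inf r) = n4 sup n5 = n5.
Equal: yes.

n5; n5; yes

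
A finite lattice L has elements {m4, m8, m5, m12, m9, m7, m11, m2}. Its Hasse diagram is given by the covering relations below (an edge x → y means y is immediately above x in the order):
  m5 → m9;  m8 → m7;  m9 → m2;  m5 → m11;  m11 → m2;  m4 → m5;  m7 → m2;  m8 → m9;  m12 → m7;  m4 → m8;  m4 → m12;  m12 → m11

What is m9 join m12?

m2

Common upper bounds of {m9, m12}: m2.
The least among these is m2.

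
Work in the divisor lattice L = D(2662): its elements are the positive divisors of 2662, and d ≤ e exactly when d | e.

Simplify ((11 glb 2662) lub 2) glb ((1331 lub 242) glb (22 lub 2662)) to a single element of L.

11 ∧ 2662 = 11
11 ∨ 2 = 22
1331 ∨ 242 = 2662
22 ∨ 2662 = 2662
2662 ∧ 2662 = 2662
22 ∧ 2662 = 22

22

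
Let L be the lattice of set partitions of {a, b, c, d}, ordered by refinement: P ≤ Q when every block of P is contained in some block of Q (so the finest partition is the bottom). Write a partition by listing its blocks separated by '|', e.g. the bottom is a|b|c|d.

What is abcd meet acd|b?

The meet (common refinement) of abcd and acd|b intersects blocks pairwise, giving acd|b.

acd|b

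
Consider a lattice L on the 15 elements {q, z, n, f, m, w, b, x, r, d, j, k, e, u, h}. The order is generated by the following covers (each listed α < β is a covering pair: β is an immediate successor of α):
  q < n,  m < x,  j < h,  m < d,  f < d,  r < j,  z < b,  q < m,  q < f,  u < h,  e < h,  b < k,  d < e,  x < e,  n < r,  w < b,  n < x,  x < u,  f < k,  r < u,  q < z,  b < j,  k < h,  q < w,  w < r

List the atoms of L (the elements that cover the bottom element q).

The atoms are exactly the elements that cover q: f, m, n, w, z.

f, m, n, w, z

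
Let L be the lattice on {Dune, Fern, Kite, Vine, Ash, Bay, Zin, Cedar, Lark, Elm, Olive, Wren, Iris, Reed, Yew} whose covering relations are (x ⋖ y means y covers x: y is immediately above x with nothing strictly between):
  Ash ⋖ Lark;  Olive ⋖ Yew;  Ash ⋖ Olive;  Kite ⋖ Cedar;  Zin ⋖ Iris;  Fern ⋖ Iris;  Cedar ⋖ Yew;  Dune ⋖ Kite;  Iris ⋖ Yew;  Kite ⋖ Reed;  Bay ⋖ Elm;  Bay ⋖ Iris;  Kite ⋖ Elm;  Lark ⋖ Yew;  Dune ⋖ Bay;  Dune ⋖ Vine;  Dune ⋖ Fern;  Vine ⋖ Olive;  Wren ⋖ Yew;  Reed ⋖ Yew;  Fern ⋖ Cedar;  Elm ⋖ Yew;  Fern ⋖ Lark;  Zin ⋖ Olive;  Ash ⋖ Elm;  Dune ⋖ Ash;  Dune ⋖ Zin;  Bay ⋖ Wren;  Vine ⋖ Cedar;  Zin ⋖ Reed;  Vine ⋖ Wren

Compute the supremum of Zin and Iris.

Common upper bounds of {Zin, Iris}: Iris, Yew.
The least among these is Iris.

Iris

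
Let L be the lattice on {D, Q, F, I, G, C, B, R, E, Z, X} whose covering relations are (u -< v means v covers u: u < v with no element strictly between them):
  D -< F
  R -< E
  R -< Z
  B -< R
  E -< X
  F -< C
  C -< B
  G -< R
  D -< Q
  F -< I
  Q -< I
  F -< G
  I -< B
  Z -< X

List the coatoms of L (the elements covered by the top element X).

The coatoms are exactly the elements covered by X: E, Z.

E, Z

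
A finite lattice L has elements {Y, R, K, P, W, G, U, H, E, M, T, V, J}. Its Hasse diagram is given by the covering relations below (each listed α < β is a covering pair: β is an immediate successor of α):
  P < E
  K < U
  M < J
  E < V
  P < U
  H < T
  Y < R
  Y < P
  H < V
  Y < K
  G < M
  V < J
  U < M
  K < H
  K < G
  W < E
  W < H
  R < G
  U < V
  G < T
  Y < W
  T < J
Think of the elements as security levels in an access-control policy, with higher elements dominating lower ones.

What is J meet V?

Common lower bounds of {J, V}: E, H, K, P, U, V, W, Y.
The greatest among these is V.

V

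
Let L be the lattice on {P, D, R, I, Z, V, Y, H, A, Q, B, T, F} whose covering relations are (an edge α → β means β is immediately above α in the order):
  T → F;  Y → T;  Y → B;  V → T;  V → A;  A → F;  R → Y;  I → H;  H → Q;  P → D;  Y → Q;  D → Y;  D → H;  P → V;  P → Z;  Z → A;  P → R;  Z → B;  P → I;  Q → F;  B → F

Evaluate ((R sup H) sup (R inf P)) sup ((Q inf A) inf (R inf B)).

R ∨ H = Q
R ∧ P = P
Q ∨ P = Q
Q ∧ A = P
R ∧ B = R
P ∧ R = P
Q ∨ P = Q

Q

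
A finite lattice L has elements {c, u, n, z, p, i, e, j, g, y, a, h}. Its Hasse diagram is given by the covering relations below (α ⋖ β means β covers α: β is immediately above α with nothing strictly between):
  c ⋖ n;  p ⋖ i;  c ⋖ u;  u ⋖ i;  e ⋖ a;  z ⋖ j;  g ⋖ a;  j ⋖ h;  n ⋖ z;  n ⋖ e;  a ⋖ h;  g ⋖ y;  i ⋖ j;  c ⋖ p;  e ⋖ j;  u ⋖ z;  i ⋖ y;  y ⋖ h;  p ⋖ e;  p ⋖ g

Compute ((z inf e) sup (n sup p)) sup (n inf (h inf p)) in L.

z ∧ e = n
n ∨ p = e
n ∨ e = e
h ∧ p = p
n ∧ p = c
e ∨ c = e

e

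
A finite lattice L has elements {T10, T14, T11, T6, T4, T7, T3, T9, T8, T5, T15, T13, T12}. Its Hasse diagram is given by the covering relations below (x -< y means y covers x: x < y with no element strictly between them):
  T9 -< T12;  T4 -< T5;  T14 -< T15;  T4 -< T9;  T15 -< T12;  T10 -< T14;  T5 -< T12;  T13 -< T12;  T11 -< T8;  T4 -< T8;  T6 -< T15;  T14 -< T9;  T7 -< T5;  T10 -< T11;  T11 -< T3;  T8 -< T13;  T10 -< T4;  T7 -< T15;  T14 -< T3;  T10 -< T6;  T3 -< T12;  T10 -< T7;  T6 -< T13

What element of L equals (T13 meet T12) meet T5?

T13 ∧ T12 = T13
T13 ∧ T5 = T4

T4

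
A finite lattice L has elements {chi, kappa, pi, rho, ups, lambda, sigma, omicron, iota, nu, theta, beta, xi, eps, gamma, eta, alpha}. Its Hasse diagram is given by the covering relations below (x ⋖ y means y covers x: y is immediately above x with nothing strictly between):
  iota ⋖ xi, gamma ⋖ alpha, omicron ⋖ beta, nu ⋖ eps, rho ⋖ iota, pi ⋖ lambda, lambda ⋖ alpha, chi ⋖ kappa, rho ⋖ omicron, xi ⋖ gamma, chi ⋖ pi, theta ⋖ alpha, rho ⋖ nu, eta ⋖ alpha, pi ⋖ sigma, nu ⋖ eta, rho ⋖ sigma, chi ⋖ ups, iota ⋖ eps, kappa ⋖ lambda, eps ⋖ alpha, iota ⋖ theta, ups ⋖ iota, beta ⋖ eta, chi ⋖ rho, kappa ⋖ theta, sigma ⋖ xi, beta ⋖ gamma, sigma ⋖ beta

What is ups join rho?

Common upper bounds of {ups, rho}: alpha, eps, gamma, iota, theta, xi.
The least among these is iota.

iota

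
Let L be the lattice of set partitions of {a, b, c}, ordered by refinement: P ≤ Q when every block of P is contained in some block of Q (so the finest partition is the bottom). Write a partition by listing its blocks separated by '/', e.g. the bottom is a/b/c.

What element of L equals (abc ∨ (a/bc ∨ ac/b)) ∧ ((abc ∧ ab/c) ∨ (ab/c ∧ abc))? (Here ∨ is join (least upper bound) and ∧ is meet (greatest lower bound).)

ab/c

a/bc ∨ ac/b = abc
abc ∨ abc = abc
abc ∧ ab/c = ab/c
ab/c ∧ abc = ab/c
ab/c ∨ ab/c = ab/c
abc ∧ ab/c = ab/c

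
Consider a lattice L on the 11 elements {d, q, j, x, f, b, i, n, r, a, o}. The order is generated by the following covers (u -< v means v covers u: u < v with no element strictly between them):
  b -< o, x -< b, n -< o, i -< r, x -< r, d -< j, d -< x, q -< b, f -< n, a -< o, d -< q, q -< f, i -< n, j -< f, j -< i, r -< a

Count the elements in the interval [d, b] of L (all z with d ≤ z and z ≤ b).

The interval [d, b] = {b, d, q, x}, which has 4 elements.

4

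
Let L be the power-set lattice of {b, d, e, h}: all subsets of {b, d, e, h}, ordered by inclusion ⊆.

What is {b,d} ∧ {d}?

Under ⊆, meet is intersection: {b,d} ∩ {d} = {d}.

{d}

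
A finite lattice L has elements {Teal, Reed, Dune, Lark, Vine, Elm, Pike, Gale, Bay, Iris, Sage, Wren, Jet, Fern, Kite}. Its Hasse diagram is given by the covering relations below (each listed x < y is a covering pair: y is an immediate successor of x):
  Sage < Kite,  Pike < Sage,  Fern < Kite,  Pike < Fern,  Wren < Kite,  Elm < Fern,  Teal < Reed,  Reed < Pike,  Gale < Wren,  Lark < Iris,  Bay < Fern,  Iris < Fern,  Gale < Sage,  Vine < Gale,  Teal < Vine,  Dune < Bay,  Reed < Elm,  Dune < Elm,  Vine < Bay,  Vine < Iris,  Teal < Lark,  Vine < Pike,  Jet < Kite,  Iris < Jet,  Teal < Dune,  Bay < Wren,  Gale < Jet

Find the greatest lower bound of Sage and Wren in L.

Common lower bounds of {Sage, Wren}: Gale, Teal, Vine.
The greatest among these is Gale.

Gale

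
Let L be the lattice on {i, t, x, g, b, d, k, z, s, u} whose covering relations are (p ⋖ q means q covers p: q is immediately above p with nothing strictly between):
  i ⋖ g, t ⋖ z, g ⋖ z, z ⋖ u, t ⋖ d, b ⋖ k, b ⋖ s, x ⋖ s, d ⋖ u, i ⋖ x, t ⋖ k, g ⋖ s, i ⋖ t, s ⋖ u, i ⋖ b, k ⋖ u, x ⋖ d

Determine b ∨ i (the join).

b

Common upper bounds of {b, i}: b, k, s, u.
The least among these is b.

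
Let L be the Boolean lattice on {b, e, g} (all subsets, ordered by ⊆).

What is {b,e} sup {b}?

Under ⊆, join is union: {b,e} ∪ {b} = {b,e}.

{b,e}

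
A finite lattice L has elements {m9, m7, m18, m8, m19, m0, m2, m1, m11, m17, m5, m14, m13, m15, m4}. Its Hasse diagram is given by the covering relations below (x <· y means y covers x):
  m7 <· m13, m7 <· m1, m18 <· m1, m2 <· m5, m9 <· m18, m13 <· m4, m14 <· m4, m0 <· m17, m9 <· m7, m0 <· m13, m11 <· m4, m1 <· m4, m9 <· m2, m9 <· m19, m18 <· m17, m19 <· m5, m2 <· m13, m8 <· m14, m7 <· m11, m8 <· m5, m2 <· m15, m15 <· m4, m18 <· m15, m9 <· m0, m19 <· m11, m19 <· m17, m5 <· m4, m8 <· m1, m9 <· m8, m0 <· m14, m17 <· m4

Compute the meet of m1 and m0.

m9

Common lower bounds of {m1, m0}: m9.
The greatest among these is m9.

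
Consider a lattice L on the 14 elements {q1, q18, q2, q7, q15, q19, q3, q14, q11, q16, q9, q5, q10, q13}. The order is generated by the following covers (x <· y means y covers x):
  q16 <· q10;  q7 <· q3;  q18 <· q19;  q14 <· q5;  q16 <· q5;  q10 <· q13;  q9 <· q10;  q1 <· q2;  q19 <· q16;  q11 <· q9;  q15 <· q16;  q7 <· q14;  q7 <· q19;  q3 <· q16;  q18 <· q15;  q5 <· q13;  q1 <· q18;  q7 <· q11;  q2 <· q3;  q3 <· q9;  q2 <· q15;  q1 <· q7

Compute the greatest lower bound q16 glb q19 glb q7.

q7

Common lower bounds of {q16, q19, q7}: q1, q7.
The greatest among these is q7.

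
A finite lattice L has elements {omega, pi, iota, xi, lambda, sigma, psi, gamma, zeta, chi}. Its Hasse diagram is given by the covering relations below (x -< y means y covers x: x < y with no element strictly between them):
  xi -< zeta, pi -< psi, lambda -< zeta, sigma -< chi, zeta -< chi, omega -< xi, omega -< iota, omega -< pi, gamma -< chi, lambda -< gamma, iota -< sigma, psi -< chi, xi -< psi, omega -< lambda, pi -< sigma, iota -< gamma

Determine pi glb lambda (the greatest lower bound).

Common lower bounds of {pi, lambda}: omega.
The greatest among these is omega.

omega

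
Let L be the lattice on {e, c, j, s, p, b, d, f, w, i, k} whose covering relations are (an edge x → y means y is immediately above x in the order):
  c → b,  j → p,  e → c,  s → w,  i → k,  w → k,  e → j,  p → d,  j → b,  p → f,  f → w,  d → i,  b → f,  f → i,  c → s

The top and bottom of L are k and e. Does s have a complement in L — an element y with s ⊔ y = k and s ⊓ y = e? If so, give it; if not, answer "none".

Need y with s ∨ y = k and s ∧ y = e.
Checking each element gives: d.

d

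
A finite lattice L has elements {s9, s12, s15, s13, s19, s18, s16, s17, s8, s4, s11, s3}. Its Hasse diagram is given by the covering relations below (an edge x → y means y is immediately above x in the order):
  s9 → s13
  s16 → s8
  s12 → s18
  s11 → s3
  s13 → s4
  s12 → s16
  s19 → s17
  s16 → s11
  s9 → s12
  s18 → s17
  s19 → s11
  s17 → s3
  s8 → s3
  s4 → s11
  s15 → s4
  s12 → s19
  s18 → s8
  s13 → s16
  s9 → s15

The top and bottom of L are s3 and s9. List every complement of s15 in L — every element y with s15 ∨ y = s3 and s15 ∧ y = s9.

Need y with s15 ∨ y = s3 and s15 ∧ y = s9.
Checking each element gives: s17, s18, s8.

s17, s18, s8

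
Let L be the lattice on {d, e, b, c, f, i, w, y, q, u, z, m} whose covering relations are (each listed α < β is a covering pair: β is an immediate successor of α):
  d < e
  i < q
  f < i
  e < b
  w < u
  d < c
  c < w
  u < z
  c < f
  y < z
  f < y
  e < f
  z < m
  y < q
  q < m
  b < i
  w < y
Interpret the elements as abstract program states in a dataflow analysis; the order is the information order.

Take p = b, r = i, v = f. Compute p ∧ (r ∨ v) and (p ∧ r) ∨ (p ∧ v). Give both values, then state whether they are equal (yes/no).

b; b; yes

r ∨ v = i, so p ∧ (r ∨ v) = b ∧ i = b.
p ∧ r = b and p ∧ v = e, so (p ∧ r) ∨ (p ∧ v) = b ∨ e = b.
Equal: yes.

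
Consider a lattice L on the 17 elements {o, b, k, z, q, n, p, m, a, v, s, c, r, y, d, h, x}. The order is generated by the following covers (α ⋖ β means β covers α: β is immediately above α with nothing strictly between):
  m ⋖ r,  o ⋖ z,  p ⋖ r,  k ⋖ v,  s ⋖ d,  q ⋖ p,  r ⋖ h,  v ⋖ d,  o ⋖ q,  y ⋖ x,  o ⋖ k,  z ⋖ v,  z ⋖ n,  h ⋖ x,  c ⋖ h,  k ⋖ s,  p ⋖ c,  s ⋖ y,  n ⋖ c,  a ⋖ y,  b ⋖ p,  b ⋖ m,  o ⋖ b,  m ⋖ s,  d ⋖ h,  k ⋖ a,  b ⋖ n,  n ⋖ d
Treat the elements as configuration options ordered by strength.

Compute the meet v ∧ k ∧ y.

k

Common lower bounds of {v, k, y}: k, o.
The greatest among these is k.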